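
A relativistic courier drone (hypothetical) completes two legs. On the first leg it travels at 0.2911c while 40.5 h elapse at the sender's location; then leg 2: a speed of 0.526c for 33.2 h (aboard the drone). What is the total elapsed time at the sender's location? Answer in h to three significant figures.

Leg 1: 40.5 h is already measured at the sender's location.
Leg 2: γ = 1/√(1 − 0.526²) = 1/√0.7233 = 1.176; Δt_2 = 1.176 × 33.2 = 39.04 h.
Total: 40.50 + 39.04 h.

Δt = 79.5 h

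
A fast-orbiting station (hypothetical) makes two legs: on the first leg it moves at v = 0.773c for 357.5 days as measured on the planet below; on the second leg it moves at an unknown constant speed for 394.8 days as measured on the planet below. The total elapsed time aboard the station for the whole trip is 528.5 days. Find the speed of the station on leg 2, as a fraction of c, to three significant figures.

Leg 1: γ = 1/√(1 − 0.773²) = 1/√0.4025 = 1.576; τ_1 = 357.5/1.576 = 226.8 days.
Leg 2: speed unknown; τ_2 = 394.8/γ_2.
Total proper time: 226.8 + τ_2 = 528.5, so τ_2 = 528.5 − 226.8 = 301.7 days.
γ_2 = 394.8/301.7 = 1.309; β = √(1 − 1/γ²) = √0.4160.

β = 0.645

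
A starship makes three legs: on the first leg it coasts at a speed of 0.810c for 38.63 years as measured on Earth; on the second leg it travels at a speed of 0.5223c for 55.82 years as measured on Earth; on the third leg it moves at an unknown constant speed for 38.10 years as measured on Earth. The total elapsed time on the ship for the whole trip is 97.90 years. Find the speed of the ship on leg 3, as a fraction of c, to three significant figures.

Leg 1: γ = 1/√(1 − 0.810²) = 1/√0.3439 = 1.705; τ_1 = 38.63/1.705 = 22.65 years.
Leg 2: γ = 1/√(1 − 0.5223²) = 1/√0.7272 = 1.173; τ_2 = 55.82/1.173 = 47.60 years.
Leg 3: speed unknown; τ_3 = 38.10/γ_3.
Total proper time: 22.65 + 47.60 + τ_3 = 97.90, so τ_3 = 97.90 − 70.25 = 27.65 years.
γ_3 = 38.10/27.65 = 1.378; β = √(1 − 1/γ²) = √0.4735.

β = 0.688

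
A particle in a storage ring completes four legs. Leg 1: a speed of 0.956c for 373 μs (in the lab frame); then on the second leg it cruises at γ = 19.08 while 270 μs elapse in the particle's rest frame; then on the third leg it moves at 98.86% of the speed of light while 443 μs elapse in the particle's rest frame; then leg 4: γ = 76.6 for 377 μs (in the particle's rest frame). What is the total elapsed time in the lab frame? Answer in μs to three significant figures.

Δt = 3.73×10⁴ μs

Leg 1: 373 μs is already measured in the lab frame.
Leg 2: γ = 19.08; Δt_2 = 19.08 × 270 = 5152 μs.
Leg 3: β = 0.9886; γ = 1/√(1 − 0.9886²) = 1/√0.02267 = 6.642; Δt_3 = 6.642 × 443 = 2942 μs.
Leg 4: γ = 76.6; Δt_4 = 76.60 × 377 = 2.888×10⁴ μs.
Total: 373.0 + 5152 + 2942 + 2.888×10⁴ μs.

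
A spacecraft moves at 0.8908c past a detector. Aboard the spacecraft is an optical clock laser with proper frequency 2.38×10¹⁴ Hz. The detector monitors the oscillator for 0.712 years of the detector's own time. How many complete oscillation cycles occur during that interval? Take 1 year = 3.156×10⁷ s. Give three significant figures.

γ = 1/√(1 − 0.8908²) = 1/√0.2065 = 2.201
During 0.712 years of lab time, the oscillator's proper time advances by τ = Δt/γ = 0.712/2.201 = 0.3235 years = 1.021×10⁷ s.
N = f × τ = 2.38×10¹⁴ × 1.021×10⁷ = 2.430×10²¹.

N = 2.43×10²¹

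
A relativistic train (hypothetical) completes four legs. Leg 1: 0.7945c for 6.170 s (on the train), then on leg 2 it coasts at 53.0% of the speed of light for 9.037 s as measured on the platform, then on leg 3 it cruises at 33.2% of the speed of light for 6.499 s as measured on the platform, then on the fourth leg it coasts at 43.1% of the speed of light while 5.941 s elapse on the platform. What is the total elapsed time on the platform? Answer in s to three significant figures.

Δt = 31.6 s

Leg 1: γ = 1/√(1 − 0.7945²) = 1/√0.3688 = 1.647; Δt_1 = 1.647 × 6.170 = 10.16 s.
Leg 2: 9.037 s is already measured on the platform.
Leg 3: 6.499 s is already measured on the platform.
Leg 4: 5.941 s is already measured on the platform.
Total: 10.16 + 9.037 + 6.499 + 5.941 s.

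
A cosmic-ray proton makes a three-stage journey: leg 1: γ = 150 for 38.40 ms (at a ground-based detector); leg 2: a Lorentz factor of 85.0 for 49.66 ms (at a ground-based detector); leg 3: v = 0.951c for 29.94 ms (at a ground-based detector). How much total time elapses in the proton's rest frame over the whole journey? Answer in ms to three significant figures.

τ = 10.1 ms

Leg 1: γ = 150; τ_1 = 38.40/150.0 = 0.2560 ms.
Leg 2: γ = 85.0; τ_2 = 49.66/85.00 = 0.5842 ms.
Leg 3: γ = 1/√(1 − 0.951²) = 1/√0.09560 = 3.234; τ_3 = 29.94/3.234 = 9.257 ms.
Total: 0.2560 + 0.5842 + 9.257 ms.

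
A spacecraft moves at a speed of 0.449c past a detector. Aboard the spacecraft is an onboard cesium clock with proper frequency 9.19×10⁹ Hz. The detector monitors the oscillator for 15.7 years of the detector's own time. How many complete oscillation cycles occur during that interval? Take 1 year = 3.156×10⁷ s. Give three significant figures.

γ = 1/√(1 − 0.449²) = 1/√0.7984 = 1.119
During 15.7 years of lab time, the oscillator's proper time advances by τ = Δt/γ = 15.7/1.119 = 14.03 years = 4.427×10⁸ s.
N = f × τ = 9.19×10⁹ × 4.427×10⁸ = 4.069×10¹⁸.

N = 4.07×10¹⁸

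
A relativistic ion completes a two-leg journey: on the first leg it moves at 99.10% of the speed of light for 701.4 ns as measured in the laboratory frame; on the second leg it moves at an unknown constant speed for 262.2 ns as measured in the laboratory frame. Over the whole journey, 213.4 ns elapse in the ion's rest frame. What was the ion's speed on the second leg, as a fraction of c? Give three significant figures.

β = 0.890

Leg 1: β = 0.9910; γ = 1/√(1 − 0.9910²) = 1/√0.01792 = 7.470; τ_1 = 701.4/7.470 = 93.89 ns.
Leg 2: speed unknown; τ_2 = 262.2/γ_2.
Total proper time: 93.89 + τ_2 = 213.4, so τ_2 = 213.4 − 93.89 = 119.5 ns.
γ_2 = 262.2/119.5 = 2.194; β = √(1 − 1/γ²) = √0.7923.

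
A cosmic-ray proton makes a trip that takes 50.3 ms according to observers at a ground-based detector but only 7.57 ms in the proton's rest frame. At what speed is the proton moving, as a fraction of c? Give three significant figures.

v = 0.989c

The proper time is measured in the proton's rest frame (both events occur at the proton's location); Δt is measured at a ground-based detector. γ = Δt/τ = 50.3/7.57 = 6.645.
β = √(1 − 1/γ²) = √(1 − 0.02265) = √0.9774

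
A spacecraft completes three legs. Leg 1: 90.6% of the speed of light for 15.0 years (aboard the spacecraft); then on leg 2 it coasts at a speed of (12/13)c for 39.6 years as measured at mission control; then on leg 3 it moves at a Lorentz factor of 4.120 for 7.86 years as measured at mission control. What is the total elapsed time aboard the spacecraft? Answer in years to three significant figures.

Leg 1: 15.0 years is already measured aboard the spacecraft.
Leg 2: γ = 1/√(1 − (12/13)²) = 13/5 = 2.600; τ_2 = 39.6/2.600 = 15.23 years.
Leg 3: γ = 4.120; τ_3 = 7.86/4.120 = 1.908 years.
Total: 15.00 + 15.23 + 1.908 years.

τ = 32.1 years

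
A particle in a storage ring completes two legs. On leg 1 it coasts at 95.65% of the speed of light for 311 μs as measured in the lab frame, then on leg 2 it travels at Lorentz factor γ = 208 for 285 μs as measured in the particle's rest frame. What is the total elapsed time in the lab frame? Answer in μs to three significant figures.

Δt = 5.96×10⁴ μs

Leg 1: 311 μs is already measured in the lab frame.
Leg 2: γ = 208; Δt_2 = 208.0 × 285 = 5.928×10⁴ μs.
Total: 311.0 + 5.928×10⁴ μs.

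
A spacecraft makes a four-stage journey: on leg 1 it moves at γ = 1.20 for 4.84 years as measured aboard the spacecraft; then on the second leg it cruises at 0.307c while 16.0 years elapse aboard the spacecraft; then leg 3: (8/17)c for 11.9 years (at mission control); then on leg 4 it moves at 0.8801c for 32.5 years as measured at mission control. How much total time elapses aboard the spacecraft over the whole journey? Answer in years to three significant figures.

τ = 46.8 years

Leg 1: 4.84 years is already measured aboard the spacecraft.
Leg 2: 16.0 years is already measured aboard the spacecraft.
Leg 3: γ = 1/√(1 − (8/17)²) = 17/15 ≈ 1.133; τ_3 = 11.9/1.133 = 10.50 years.
Leg 4: γ = 1/√(1 − 0.8801²) = 1/√0.2254 = 2.106; τ_4 = 32.5/2.106 = 15.43 years.
Total: 4.840 + 16.00 + 10.50 + 15.43 years.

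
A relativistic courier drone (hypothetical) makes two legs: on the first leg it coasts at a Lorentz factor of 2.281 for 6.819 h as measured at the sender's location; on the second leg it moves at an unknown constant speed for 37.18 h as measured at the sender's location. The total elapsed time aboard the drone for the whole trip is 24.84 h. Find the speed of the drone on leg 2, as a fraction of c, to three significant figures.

Leg 1: γ = 2.281; τ_1 = 6.819/2.281 = 2.989 h.
Leg 2: speed unknown; τ_2 = 37.18/γ_2.
Total proper time: 2.989 + τ_2 = 24.84, so τ_2 = 24.84 − 2.989 = 21.85 h.
γ_2 = 37.18/21.85 = 1.702; β = √(1 − 1/γ²) = √0.6546.

β = 0.809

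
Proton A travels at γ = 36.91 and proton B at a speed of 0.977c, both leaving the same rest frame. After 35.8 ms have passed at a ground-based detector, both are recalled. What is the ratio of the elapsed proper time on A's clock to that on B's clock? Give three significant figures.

τ_A/τ_B = 0.127

A: γ = 36.91. B: γ = 1/√(1 − 0.977²) = 1/√0.04547 = 4.690.
τ_A/τ_B = γ_B/γ_A = 4.690/36.91 = 0.1271, so τ_A/τ_B = 0.1271.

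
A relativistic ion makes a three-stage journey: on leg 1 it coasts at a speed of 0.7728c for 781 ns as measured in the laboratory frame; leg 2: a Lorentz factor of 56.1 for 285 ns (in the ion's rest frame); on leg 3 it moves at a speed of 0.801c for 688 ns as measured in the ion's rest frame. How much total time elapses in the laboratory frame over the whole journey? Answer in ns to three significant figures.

Δt = 1.79×10⁴ ns

Leg 1: 781 ns is already measured in the laboratory frame.
Leg 2: γ = 56.1; Δt_2 = 56.10 × 285 = 1.599×10⁴ ns.
Leg 3: γ = 1/√(1 − 0.801²) = 1/√0.3584 = 1.670; Δt_3 = 1.670 × 688 = 1149 ns.
Total: 781.0 + 1.599×10⁴ + 1149 ns.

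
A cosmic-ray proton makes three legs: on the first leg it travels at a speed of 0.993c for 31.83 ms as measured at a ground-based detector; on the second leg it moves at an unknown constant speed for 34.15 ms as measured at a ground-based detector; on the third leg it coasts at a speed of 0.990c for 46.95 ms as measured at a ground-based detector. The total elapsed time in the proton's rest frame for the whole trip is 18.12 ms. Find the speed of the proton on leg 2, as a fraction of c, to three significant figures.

β = 0.974

Leg 1: γ = 1/√(1 − 0.993²) = 1/√0.01395 = 8.466; τ_1 = 31.83/8.466 = 3.760 ms.
Leg 2: speed unknown; τ_2 = 34.15/γ_2.
Leg 3: γ = 1/√(1 − 0.990²) = 1/√0.01990 = 7.089; τ_3 = 46.95/7.089 = 6.623 ms.
Total proper time: 3.760 + τ_2 + 6.623 = 18.12, so τ_2 = 18.12 − 10.38 = 7.737 ms.
γ_2 = 34.15/7.737 = 4.414; β = √(1 − 1/γ²) = √0.9487.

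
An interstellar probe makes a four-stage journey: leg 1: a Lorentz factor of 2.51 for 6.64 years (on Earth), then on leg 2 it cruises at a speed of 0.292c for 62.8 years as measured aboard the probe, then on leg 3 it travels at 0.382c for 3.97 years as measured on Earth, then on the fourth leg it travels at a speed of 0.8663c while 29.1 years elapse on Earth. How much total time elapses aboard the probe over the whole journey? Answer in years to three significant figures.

τ = 83.7 years

Leg 1: γ = 2.51; τ_1 = 6.64/2.510 = 2.645 years.
Leg 2: 62.8 years is already measured aboard the probe.
Leg 3: γ = 1/√(1 − 0.382²) = 1/√0.8541 = 1.082; τ_3 = 3.97/1.082 = 3.669 years.
Leg 4: γ = 1/√(1 − 0.8663²) = 1/√0.2495 = 2.002; τ_4 = 29.1/2.002 = 14.54 years.
Total: 2.645 + 62.80 + 3.669 + 14.54 years.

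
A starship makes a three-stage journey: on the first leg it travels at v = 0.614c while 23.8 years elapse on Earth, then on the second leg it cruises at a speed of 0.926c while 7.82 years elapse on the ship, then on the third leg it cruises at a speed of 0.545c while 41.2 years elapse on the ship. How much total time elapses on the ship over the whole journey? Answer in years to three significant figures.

Leg 1: γ = 1/√(1 − 0.614²) = 1/√0.6230 = 1.267; τ_1 = 23.8/1.267 = 18.79 years.
Leg 2: 7.82 years is already measured on the ship.
Leg 3: 41.2 years is already measured on the ship.
Total: 18.79 + 7.820 + 41.20 years.

τ = 67.8 years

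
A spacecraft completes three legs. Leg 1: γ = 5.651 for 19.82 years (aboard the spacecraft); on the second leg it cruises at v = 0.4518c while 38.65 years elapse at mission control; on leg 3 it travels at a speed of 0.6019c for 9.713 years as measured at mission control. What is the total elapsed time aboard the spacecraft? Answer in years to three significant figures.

Leg 1: 19.82 years is already measured aboard the spacecraft.
Leg 2: γ = 1/√(1 − 0.4518²) = 1/√0.7959 = 1.121; τ_2 = 38.65/1.121 = 34.48 years.
Leg 3: γ = 1/√(1 − 0.6019²) = 1/√0.6377 = 1.252; τ_3 = 9.713/1.252 = 7.757 years.
Total: 19.82 + 34.48 + 7.757 years.

τ = 62.1 years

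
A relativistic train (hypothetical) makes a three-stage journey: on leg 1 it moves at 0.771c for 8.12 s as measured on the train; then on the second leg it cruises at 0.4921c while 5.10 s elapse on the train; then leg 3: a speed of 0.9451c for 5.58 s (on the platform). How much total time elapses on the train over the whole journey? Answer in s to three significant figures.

Leg 1: 8.12 s is already measured on the train.
Leg 2: 5.10 s is already measured on the train.
Leg 3: γ = 1/√(1 − 0.9451²) = 1/√0.1068 = 3.060; τ_3 = 5.58/3.060 = 1.823 s.
Total: 8.120 + 5.100 + 1.823 s.

τ = 15.0 s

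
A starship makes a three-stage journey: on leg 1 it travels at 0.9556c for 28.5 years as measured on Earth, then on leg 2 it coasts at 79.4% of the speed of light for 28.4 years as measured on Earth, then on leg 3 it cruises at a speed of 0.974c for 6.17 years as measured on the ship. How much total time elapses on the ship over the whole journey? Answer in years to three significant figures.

Leg 1: γ = 1/√(1 − 0.9556²) = 1/√0.08683 = 3.394; τ_1 = 28.5/3.394 = 8.398 years.
Leg 2: β = 0.794; γ = 1/√(1 − 0.794²) = 1/√0.3696 = 1.645; τ_2 = 28.4/1.645 = 17.26 years.
Leg 3: 6.17 years is already measured on the ship.
Total: 8.398 + 17.26 + 6.170 years.

τ = 31.8 years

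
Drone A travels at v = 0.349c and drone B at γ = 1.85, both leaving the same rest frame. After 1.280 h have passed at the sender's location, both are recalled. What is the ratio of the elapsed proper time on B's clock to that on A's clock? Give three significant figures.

τ_B/τ_A = 0.577

A: γ = 1/√(1 − 0.349²) = 1/√0.8782 = 1.067. B: γ = 1.85.
τ_A/τ_B = γ_B/γ_A = 1.850/1.067 = 1.734, so τ_B/τ_A = 0.5768.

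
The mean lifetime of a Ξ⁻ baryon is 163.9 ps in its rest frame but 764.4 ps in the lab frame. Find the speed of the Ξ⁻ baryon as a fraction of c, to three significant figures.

γ = Δt/τ₀ = 764.4/163.9 = 4.664
β = √(1 − 1/γ²) = √(1 − 0.04597) = √0.9540

v = 0.977c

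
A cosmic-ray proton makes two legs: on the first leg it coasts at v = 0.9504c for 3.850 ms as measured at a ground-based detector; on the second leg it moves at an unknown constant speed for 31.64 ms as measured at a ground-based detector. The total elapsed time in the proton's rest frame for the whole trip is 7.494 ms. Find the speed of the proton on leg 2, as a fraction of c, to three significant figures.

Leg 1: γ = 1/√(1 − 0.9504²) = 1/√0.09674 = 3.215; τ_1 = 3.850/3.215 = 1.197 ms.
Leg 2: speed unknown; τ_2 = 31.64/γ_2.
Total proper time: 1.197 + τ_2 = 7.494, so τ_2 = 7.494 − 1.197 = 6.297 ms.
γ_2 = 31.64/6.297 = 5.025; β = √(1 − 1/γ²) = √0.9604.

β = 0.980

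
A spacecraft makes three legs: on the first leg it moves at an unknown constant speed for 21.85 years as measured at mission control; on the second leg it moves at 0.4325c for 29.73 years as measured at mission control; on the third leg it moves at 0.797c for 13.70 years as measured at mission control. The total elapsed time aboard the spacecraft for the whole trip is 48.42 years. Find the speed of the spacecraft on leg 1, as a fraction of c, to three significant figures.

Leg 1: speed unknown; τ_1 = 21.85/γ_1.
Leg 2: γ = 1/√(1 − 0.4325²) = 1/√0.8129 = 1.109; τ_2 = 29.73/1.109 = 26.81 years.
Leg 3: γ = 1/√(1 − 0.797²) = 1/√0.3648 = 1.656; τ_3 = 13.70/1.656 = 8.275 years.
Total proper time: τ_1 + 26.81 + 8.275 = 48.42, so τ_1 = 48.42 − 35.08 = 13.34 years.
γ_1 = 21.85/13.34 = 1.638; β = √(1 − 1/γ²) = √0.6273.

β = 0.792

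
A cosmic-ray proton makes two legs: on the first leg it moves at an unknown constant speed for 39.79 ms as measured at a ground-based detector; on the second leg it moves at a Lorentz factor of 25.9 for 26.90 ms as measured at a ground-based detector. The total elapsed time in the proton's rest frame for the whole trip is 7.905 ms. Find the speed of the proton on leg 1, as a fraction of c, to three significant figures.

Leg 1: speed unknown; τ_1 = 39.79/γ_1.
Leg 2: γ = 25.9; τ_2 = 26.90/25.90 = 1.039 ms.
Total proper time: τ_1 + 1.039 = 7.905, so τ_1 = 7.905 − 1.039 = 6.866 ms.
γ_1 = 39.79/6.866 = 5.795; β = √(1 − 1/γ²) = √0.9702.

β = 0.985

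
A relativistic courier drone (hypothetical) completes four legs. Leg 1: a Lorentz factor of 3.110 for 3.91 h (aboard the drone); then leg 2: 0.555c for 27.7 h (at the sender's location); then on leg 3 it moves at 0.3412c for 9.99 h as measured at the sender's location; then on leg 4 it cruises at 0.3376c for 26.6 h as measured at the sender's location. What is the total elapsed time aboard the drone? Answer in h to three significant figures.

τ = 61.4 h

Leg 1: 3.91 h is already measured aboard the drone.
Leg 2: γ = 1/√(1 − 0.555²) = 1/√0.6920 = 1.202; τ_2 = 27.7/1.202 = 23.04 h.
Leg 3: γ = 1/√(1 − 0.3412²) = 1/√0.8836 = 1.064; τ_3 = 9.99/1.064 = 9.391 h.
Leg 4: γ = 1/√(1 − 0.3376²) = 1/√0.8860 = 1.062; τ_4 = 26.6/1.062 = 25.04 h.
Total: 3.910 + 23.04 + 9.391 + 25.04 h.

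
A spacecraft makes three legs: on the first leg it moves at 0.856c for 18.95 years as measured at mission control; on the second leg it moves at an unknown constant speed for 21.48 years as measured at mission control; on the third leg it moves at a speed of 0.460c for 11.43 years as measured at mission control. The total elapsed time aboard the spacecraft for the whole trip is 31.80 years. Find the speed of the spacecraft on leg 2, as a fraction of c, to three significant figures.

β = 0.834

Leg 1: γ = 1/√(1 − 0.856²) = 1/√0.2673 = 1.934; τ_1 = 18.95/1.934 = 9.797 years.
Leg 2: speed unknown; τ_2 = 21.48/γ_2.
Leg 3: γ = 1/√(1 − 0.460²) = 1/√0.7884 = 1.126; τ_3 = 11.43/1.126 = 10.15 years.
Total proper time: 9.797 + τ_2 + 10.15 = 31.80, so τ_2 = 31.80 − 19.95 = 11.85 years.
γ_2 = 21.48/11.85 = 1.812; β = √(1 − 1/γ²) = √0.6954.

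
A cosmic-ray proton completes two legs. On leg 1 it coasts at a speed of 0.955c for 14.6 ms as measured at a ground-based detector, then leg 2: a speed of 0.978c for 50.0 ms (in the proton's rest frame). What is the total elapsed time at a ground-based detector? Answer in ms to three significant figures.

Δt = 254 ms

Leg 1: 14.6 ms is already measured at a ground-based detector.
Leg 2: γ = 1/√(1 − 0.978²) = 1/√0.04352 = 4.794; Δt_2 = 4.794 × 50.0 = 239.7 ms.
Total: 14.60 + 239.7 ms.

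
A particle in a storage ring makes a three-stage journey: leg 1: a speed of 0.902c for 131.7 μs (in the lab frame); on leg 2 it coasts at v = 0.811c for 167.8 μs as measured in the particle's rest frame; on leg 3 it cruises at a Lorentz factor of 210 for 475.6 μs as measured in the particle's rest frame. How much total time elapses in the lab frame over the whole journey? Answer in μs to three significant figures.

Leg 1: 131.7 μs is already measured in the lab frame.
Leg 2: γ = 1/√(1 − 0.811²) = 1/√0.3423 = 1.709; Δt_2 = 1.709 × 167.8 = 286.8 μs.
Leg 3: γ = 210; Δt_3 = 210.0 × 475.6 = 9.988×10⁴ μs.
Total: 131.7 + 286.8 + 9.988×10⁴ μs.

Δt = 1.00×10⁵ μs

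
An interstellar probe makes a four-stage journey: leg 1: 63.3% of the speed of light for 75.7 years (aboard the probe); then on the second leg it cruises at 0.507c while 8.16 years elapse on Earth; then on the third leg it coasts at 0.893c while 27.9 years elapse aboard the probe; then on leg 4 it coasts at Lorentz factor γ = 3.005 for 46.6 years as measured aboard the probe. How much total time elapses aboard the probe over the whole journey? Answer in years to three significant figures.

Leg 1: 75.7 years is already measured aboard the probe.
Leg 2: γ = 1/√(1 − 0.507²) = 1/√0.7430 = 1.160; τ_2 = 8.16/1.160 = 7.033 years.
Leg 3: 27.9 years is already measured aboard the probe.
Leg 4: 46.6 years is already measured aboard the probe.
Total: 75.70 + 7.033 + 27.90 + 46.60 years.

τ = 157 years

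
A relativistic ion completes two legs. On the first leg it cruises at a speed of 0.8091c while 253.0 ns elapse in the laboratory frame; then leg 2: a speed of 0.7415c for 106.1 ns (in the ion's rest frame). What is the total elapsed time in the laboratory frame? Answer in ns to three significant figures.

Leg 1: 253.0 ns is already measured in the laboratory frame.
Leg 2: γ = 1/√(1 − 0.7415²) = 1/√0.4502 = 1.490; Δt_2 = 1.490 × 106.1 = 158.1 ns.
Total: 253.0 + 158.1 ns.

Δt = 411 ns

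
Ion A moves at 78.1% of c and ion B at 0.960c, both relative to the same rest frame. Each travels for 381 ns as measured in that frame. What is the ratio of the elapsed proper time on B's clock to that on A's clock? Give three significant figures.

A: β = 0.781; γ = 1/√(1 − 0.781²) = 1/√0.3900 = 1.601. B: γ = 1/√(1 − 0.960²) = 25/7 ≈ 3.571.
τ_A/τ_B = γ_B/γ_A = 3.571/1.601 = 2.230, so τ_B/τ_A = 0.4483.

τ_B/τ_A = 0.448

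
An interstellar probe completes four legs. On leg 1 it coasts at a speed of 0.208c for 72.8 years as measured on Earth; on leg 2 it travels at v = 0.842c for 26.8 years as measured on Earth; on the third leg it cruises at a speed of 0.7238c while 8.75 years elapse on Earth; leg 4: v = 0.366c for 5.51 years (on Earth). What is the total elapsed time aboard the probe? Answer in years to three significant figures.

τ = 96.8 years

Leg 1: γ = 1/√(1 − 0.208²) = 1/√0.9567 = 1.022; τ_1 = 72.8/1.022 = 71.21 years.
Leg 2: γ = 1/√(1 − 0.842²) = 1/√0.2910 = 1.854; τ_2 = 26.8/1.854 = 14.46 years.
Leg 3: γ = 1/√(1 − 0.7238²) = 1/√0.4761 = 1.449; τ_3 = 8.75/1.449 = 6.038 years.
Leg 4: γ = 1/√(1 − 0.366²) = 1/√0.8660 = 1.075; τ_4 = 5.51/1.075 = 5.128 years.
Total: 71.21 + 14.46 + 6.038 + 5.128 years.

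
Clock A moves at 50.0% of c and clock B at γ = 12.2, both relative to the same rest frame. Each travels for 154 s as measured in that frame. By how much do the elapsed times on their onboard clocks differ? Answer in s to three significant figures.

|τ_A − τ_B| = 121 s

A: β = 0.500; γ = 1/√(1 − 0.500²) = 1/√0.7500 = 1.155; τ_A = 154/1.155 = 133.4 s.
B: γ = 12.2; τ_B = 154/12.20 = 12.62 s.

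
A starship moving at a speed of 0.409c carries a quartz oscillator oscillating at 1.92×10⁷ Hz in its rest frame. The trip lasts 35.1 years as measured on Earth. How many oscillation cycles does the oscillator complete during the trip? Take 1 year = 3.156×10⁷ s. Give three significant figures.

γ = 1/√(1 − 0.409²) = 1/√0.8327 = 1.096
The oscillator's own cycle count is N = f × τ where τ is the proper time on the ship. τ = Δt/γ = 35.1/1.096 = 32.03 years = 1.011×10⁹ s.
N = 1.92×10⁷ × 1.011×10⁹ = 1.941×10¹⁶.

N = 1.94×10¹⁶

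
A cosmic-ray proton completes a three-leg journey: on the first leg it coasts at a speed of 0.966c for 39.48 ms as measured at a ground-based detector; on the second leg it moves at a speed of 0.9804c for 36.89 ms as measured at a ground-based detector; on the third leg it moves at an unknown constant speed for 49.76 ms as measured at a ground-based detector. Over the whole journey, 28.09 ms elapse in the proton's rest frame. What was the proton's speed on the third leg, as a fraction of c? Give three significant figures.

β = 0.977

Leg 1: γ = 1/√(1 − 0.966²) = 1/√0.06684 = 3.868; τ_1 = 39.48/3.868 = 10.21 ms.
Leg 2: γ = 1/√(1 − 0.9804²) = 1/√0.03882 = 5.076; τ_2 = 36.89/5.076 = 7.268 ms.
Leg 3: speed unknown; τ_3 = 49.76/γ_3.
Total proper time: 10.21 + 7.268 + τ_3 = 28.09, so τ_3 = 28.09 − 17.48 = 10.61 ms.
γ_3 = 49.76/10.61 = 4.688; β = √(1 − 1/γ²) = √0.9545.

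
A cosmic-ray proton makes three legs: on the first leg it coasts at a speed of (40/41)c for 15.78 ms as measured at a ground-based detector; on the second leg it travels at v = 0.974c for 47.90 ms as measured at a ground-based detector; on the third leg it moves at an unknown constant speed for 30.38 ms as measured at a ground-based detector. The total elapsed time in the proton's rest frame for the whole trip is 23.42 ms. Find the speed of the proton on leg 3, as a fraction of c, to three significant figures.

Leg 1: γ = 1/√(1 − (40/41)²) = 41/9 ≈ 4.556; τ_1 = 15.78/4.556 = 3.464 ms.
Leg 2: γ = 1/√(1 − 0.974²) = 1/√0.05132 = 4.414; τ_2 = 47.90/4.414 = 10.85 ms.
Leg 3: speed unknown; τ_3 = 30.38/γ_3.
Total proper time: 3.464 + 10.85 + τ_3 = 23.42, so τ_3 = 23.42 − 14.32 = 9.104 ms.
γ_3 = 30.38/9.104 = 3.337; β = √(1 − 1/γ²) = √0.9102.

β = 0.954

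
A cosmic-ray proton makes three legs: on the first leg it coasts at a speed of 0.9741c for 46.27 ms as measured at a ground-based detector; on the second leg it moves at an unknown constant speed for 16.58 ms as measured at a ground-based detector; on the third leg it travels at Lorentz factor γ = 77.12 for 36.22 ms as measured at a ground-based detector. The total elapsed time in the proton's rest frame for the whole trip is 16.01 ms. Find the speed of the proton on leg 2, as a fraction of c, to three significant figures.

Leg 1: γ = 1/√(1 − 0.9741²) = 1/√0.05113 = 4.422; τ_1 = 46.27/4.422 = 10.46 ms.
Leg 2: speed unknown; τ_2 = 16.58/γ_2.
Leg 3: γ = 77.12; τ_3 = 36.22/77.12 = 0.4697 ms.
Total proper time: 10.46 + τ_2 + 0.4697 = 16.01, so τ_2 = 16.01 − 10.93 = 5.078 ms.
γ_2 = 16.58/5.078 = 3.265; β = √(1 − 1/γ²) = √0.9062.

β = 0.952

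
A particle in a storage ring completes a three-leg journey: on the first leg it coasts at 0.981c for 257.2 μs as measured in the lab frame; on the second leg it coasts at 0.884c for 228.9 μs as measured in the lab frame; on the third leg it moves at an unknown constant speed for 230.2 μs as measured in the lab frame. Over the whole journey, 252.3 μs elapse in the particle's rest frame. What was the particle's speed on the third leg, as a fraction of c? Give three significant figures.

Leg 1: γ = 1/√(1 − 0.981²) = 1/√0.03764 = 5.154; τ_1 = 257.2/5.154 = 49.90 μs.
Leg 2: γ = 1/√(1 − 0.884²) = 1/√0.2185 = 2.139; τ_2 = 228.9/2.139 = 107.0 μs.
Leg 3: speed unknown; τ_3 = 230.2/γ_3.
Total proper time: 49.90 + 107.0 + τ_3 = 252.3, so τ_3 = 252.3 − 156.9 = 95.39 μs.
γ_3 = 230.2/95.39 = 2.413; β = √(1 − 1/γ²) = √0.8283.

β = 0.910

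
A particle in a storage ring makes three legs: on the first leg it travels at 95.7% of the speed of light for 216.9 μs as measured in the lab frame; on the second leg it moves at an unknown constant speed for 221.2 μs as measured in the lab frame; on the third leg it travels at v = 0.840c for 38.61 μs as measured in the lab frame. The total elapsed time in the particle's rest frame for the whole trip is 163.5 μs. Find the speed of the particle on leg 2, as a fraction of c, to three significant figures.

β = 0.933

Leg 1: β = 0.957; γ = 1/√(1 − 0.957²) = 1/√0.08415 = 3.447; τ_1 = 216.9/3.447 = 62.92 μs.
Leg 2: speed unknown; τ_2 = 221.2/γ_2.
Leg 3: γ = 1/√(1 − 0.840²) = 1/√0.2944 = 1.843; τ_3 = 38.61/1.843 = 20.95 μs.
Total proper time: 62.92 + τ_2 + 20.95 = 163.5, so τ_2 = 163.5 − 83.87 = 79.63 μs.
γ_2 = 221.2/79.63 = 2.778; β = √(1 − 1/γ²) = √0.8704.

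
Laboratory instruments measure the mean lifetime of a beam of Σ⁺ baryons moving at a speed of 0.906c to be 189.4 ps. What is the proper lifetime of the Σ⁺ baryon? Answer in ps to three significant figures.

γ = 1/√(1 − 0.906²) = 1/√0.1792 = 2.363
The lab-frame lifetime is the dilated interval; the proper lifetime is τ₀ = Δt/γ = 189.4/2.363 ps.

τ₀ = 80.2 ps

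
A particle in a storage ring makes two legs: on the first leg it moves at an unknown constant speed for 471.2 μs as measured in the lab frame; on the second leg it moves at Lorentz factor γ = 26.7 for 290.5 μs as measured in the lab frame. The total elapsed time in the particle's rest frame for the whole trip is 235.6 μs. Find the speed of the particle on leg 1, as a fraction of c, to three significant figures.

β = 0.879

Leg 1: speed unknown; τ_1 = 471.2/γ_1.
Leg 2: γ = 26.7; τ_2 = 290.5/26.70 = 10.88 μs.
Total proper time: τ_1 + 10.88 = 235.6, so τ_1 = 235.6 − 10.88 = 224.7 μs.
γ_1 = 471.2/224.7 = 2.097; β = √(1 − 1/γ²) = √0.7726.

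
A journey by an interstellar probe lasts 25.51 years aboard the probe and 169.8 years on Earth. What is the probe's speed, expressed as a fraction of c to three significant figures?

The proper time is measured aboard the probe (both events occur at the probe's location); Δt is measured on Earth. γ = Δt/τ = 169.8/25.51 = 6.656.
β = √(1 − 1/γ²) = √(1 − 0.02257) = √0.9774

v = 0.989c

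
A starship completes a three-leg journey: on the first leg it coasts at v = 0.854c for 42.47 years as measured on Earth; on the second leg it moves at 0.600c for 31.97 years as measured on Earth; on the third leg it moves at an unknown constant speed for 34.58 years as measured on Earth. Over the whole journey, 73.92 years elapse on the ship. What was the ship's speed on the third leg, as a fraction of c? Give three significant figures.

Leg 1: γ = 1/√(1 − 0.854²) = 1/√0.2707 = 1.922; τ_1 = 42.47/1.922 = 22.10 years.
Leg 2: γ = 1/√(1 − 0.600²) = 5/4 = 1.250; τ_2 = 31.97/1.250 = 25.58 years.
Leg 3: speed unknown; τ_3 = 34.58/γ_3.
Total proper time: 22.10 + 25.58 + τ_3 = 73.92, so τ_3 = 73.92 − 47.67 = 26.25 years.
γ_3 = 34.58/26.25 = 1.317; β = √(1 − 1/γ²) = √0.4238.

β = 0.651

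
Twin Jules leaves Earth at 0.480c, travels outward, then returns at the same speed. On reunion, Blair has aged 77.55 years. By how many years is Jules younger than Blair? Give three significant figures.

Δt − τ = 9.52 years

γ = 1/√(1 − 0.480²) = 1/√0.7696 = 1.140
Jules's elapsed proper time: τ = 77.55/1.140 = 68.03 years.
Age gap = Δt − τ = 77.55 − 68.03 years.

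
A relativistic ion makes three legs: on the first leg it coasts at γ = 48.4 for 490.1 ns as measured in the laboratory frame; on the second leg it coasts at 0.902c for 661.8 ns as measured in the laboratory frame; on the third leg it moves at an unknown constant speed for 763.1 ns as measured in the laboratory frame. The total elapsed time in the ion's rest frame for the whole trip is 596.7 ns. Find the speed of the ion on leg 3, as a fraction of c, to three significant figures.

Leg 1: γ = 48.4; τ_1 = 490.1/48.40 = 10.13 ns.
Leg 2: γ = 1/√(1 − 0.902²) = 1/√0.1864 = 2.316; τ_2 = 661.8/2.316 = 285.7 ns.
Leg 3: speed unknown; τ_3 = 763.1/γ_3.
Total proper time: 10.13 + 285.7 + τ_3 = 596.7, so τ_3 = 596.7 − 295.8 = 300.9 ns.
γ_3 = 763.1/300.9 = 2.536; β = √(1 − 1/γ²) = √0.8446.

β = 0.919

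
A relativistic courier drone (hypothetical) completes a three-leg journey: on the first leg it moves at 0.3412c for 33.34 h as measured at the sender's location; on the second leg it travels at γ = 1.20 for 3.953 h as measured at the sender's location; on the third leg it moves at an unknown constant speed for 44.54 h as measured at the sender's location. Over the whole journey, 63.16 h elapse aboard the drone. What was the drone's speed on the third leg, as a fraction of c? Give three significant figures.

β = 0.768

Leg 1: γ = 1/√(1 − 0.3412²) = 1/√0.8836 = 1.064; τ_1 = 33.34/1.064 = 31.34 h.
Leg 2: γ = 1.20; τ_2 = 3.953/1.200 = 3.294 h.
Leg 3: speed unknown; τ_3 = 44.54/γ_3.
Total proper time: 31.34 + 3.294 + τ_3 = 63.16, so τ_3 = 63.16 − 34.63 = 28.53 h.
γ_3 = 44.54/28.53 = 1.561; β = √(1 − 1/γ²) = √0.5898.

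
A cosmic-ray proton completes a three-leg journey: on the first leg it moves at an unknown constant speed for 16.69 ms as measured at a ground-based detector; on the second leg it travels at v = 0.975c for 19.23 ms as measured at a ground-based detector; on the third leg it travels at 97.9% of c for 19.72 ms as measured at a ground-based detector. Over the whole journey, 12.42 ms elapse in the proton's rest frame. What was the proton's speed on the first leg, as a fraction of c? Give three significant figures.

Leg 1: speed unknown; τ_1 = 16.69/γ_1.
Leg 2: γ = 1/√(1 − 0.975²) = 1/√0.04938 = 4.500; τ_2 = 19.23/4.500 = 4.273 ms.
Leg 3: β = 0.979; γ = 1/√(1 − 0.979²) = 1/√0.04156 = 4.905; τ_3 = 19.72/4.905 = 4.020 ms.
Total proper time: τ_1 + 4.273 + 4.020 = 12.42, so τ_1 = 12.42 − 8.293 = 4.127 ms.
γ_1 = 16.69/4.127 = 4.044; β = √(1 − 1/γ²) = √0.9389.

β = 0.969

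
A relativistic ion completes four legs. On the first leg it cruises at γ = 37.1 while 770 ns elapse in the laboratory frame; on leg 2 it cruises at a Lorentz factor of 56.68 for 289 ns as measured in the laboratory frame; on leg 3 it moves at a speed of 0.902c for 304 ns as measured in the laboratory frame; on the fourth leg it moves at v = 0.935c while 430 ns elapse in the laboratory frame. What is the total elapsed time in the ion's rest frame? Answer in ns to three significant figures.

Leg 1: γ = 37.1; τ_1 = 770/37.10 = 20.75 ns.
Leg 2: γ = 56.68; τ_2 = 289/56.68 = 5.099 ns.
Leg 3: γ = 1/√(1 − 0.902²) = 1/√0.1864 = 2.316; τ_3 = 304/2.316 = 131.2 ns.
Leg 4: γ = 1/√(1 − 0.935²) = 1/√0.1258 = 2.820; τ_4 = 430/2.820 = 152.5 ns.
Total: 20.75 + 5.099 + 131.2 + 152.5 ns.

τ = 310 ns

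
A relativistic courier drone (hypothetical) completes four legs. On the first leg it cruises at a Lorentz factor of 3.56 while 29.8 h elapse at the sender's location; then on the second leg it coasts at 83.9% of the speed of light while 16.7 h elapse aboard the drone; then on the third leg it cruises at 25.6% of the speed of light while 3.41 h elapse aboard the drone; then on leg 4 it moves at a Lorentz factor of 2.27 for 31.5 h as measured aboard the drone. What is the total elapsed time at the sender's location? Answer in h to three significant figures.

Leg 1: 29.8 h is already measured at the sender's location.
Leg 2: β = 0.839; γ = 1/√(1 − 0.839²) = 1/√0.2961 = 1.838; Δt_2 = 1.838 × 16.7 = 30.69 h.
Leg 3: β = 0.256; γ = 1/√(1 − 0.256²) = 1/√0.9345 = 1.034; Δt_3 = 1.034 × 3.41 = 3.528 h.
Leg 4: γ = 2.27; Δt_4 = 2.270 × 31.5 = 71.50 h.
Total: 29.80 + 30.69 + 3.528 + 71.50 h.

Δt = 136 h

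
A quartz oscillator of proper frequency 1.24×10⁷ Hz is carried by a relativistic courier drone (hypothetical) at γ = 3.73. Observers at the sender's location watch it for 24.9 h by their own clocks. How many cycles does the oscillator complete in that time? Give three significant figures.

N = 2.98×10¹¹

γ = 3.73
During 24.9 h of lab time, the oscillator's proper time advances by τ = Δt/γ = 24.9/3.730 = 6.676 h = 2.403×10⁴ s.
N = f × τ = 1.24×10⁷ × 2.403×10⁴ = 2.980×10¹¹.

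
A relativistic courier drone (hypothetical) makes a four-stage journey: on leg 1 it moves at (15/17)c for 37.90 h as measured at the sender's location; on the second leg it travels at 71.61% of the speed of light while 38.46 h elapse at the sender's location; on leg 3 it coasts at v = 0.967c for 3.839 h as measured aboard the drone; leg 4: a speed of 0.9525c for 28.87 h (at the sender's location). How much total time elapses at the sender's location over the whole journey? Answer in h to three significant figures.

Δt = 120 h

Leg 1: 37.90 h is already measured at the sender's location.
Leg 2: 38.46 h is already measured at the sender's location.
Leg 3: γ = 1/√(1 − 0.967²) = 1/√0.06491 = 3.925; Δt_3 = 3.925 × 3.839 = 15.07 h.
Leg 4: 28.87 h is already measured at the sender's location.
Total: 37.90 + 38.46 + 15.07 + 28.87 h.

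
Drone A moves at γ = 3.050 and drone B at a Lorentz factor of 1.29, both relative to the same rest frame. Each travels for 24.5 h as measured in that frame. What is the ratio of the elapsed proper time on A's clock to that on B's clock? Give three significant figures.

A: γ = 3.050. B: γ = 1.29.
τ_A/τ_B = γ_B/γ_A = 1.290/3.050 = 0.4230, so τ_A/τ_B = 0.4230.

τ_A/τ_B = 0.423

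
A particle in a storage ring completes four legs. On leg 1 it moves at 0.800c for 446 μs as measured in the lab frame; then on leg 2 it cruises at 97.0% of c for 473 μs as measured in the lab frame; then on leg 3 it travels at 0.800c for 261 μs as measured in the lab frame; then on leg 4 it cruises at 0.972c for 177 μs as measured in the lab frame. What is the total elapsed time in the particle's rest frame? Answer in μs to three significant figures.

Leg 1: γ = 1/√(1 − 0.800²) = 5/3 ≈ 1.667; τ_1 = 446/1.667 = 267.6 μs.
Leg 2: β = 0.970; γ = 1/√(1 − 0.970²) = 1/√0.05910 = 4.113; τ_2 = 473/4.113 = 115.0 μs.
Leg 3: γ = 1/√(1 − 0.800²) = 5/3 ≈ 1.667; τ_3 = 261/1.667 = 156.6 μs.
Leg 4: γ = 1/√(1 − 0.972²) = 1/√0.05522 = 4.256; τ_4 = 177/4.256 = 41.59 μs.
Total: 267.6 + 115.0 + 156.6 + 41.59 μs.

τ = 581 μs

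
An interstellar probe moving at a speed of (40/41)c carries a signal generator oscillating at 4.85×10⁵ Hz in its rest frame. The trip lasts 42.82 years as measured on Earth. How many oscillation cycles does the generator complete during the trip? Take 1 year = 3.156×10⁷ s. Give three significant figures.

N = 1.44×10¹⁴

γ = 1/√(1 − (40/41)²) = 41/9 ≈ 4.556
The oscillator's own cycle count is N = f × τ where τ is the proper time aboard the probe. τ = Δt/γ = 42.82/4.556 = 9.400 years = 2.966×10⁸ s.
N = 4.85×10⁵ × 2.966×10⁸ = 1.439×10¹⁴.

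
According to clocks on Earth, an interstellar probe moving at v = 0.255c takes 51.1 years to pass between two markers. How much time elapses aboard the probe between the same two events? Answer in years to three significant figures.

γ = 1/√(1 − 0.255²) = 1/√0.9350 = 1.034
The interval measured on Earth is the dilated one; the clock aboard the probe measures the proper time τ = Δt/γ = 51.1/1.034 years.

τ = 49.4 years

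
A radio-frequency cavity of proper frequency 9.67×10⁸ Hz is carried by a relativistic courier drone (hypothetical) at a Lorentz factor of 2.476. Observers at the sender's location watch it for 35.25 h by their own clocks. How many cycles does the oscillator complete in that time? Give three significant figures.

N = 4.96×10¹³

γ = 2.476
During 35.25 h of lab time, the oscillator's proper time advances by τ = Δt/γ = 35.25/2.476 = 14.24 h = 5.125×10⁴ s.
N = f × τ = 9.67×10⁸ × 5.125×10⁴ = 4.956×10¹³.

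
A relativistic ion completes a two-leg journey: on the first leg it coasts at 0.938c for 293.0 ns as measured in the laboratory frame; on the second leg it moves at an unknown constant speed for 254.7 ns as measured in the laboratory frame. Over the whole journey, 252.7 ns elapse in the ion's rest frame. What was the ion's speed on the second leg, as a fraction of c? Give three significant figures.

β = 0.805

Leg 1: γ = 1/√(1 − 0.938²) = 1/√0.1202 = 2.885; τ_1 = 293.0/2.885 = 101.6 ns.
Leg 2: speed unknown; τ_2 = 254.7/γ_2.
Total proper time: 101.6 + τ_2 = 252.7, so τ_2 = 252.7 − 101.6 = 151.1 ns.
γ_2 = 254.7/151.1 = 1.685; β = √(1 − 1/γ²) = √0.6479.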